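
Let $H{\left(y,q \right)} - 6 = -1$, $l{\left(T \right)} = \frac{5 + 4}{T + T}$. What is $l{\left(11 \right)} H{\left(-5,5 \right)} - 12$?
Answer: $- \frac{219}{22} \approx -9.9545$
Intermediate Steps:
$l{\left(T \right)} = \frac{9}{2 T}$
$H{\left(y,q \right)} = 5$ ($H{\left(y,q \right)} = 6 - 1 = 5$)
$l{\left(11 \right)} H{\left(-5,5 \right)} - 12 = \frac{9}{2 \cdot 11} \cdot 5 - 12 = \frac{9}{2} \cdot \frac{1}{11} \cdot 5 - 12 = \frac{9}{22} \cdot 5 - 12 = \frac{45}{22} - 12 = - \frac{219}{22}$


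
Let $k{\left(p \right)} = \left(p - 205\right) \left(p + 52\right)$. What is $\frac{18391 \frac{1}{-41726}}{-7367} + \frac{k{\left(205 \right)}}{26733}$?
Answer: $\frac{347}{5799914} \approx 5.9828 \cdot 10^{-5}$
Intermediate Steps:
$k{\left(p \right)} = \left(-205 + p\right) \left(52 + p\right)$
$\frac{18391 \frac{1}{-41726}}{-7367} + \frac{k{\left(205 \right)}}{26733} = \frac{18391 \frac{1}{-41726}}{-7367} + \frac{-10660 + 205^{2} - 31365}{26733} = 18391 \left(- \frac{1}{41726}\right) \left(- \frac{1}{7367}\right) + \left(-10660 + 42025 - 31365\right) \frac{1}{26733} = \left(- \frac{18391}{41726}\right) \left(- \frac{1}{7367}\right) + 0 \cdot \frac{1}{26733} = \frac{347}{5799914} + 0 = \frac{347}{5799914}$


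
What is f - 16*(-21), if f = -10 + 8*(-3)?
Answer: 302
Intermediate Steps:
f = -34 (f = -10 - 24 = -34)
f - 16*(-21) = -34 - 16*(-21) = -34 - 1*(-336) = -34 + 336 = 302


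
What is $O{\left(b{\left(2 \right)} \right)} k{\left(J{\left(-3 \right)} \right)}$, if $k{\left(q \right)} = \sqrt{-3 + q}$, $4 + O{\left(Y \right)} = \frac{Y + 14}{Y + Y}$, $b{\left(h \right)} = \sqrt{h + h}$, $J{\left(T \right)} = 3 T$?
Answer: $0$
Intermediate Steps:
$b{\left(h \right)} = \sqrt{2} \sqrt{h}$ ($b{\left(h \right)} = \sqrt{2 h} = \sqrt{2} \sqrt{h}$)
$O{\left(Y \right)} = -4 + \frac{14 + Y}{2 Y}$ ($O{\left(Y \right)} = -4 + \frac{Y + 14}{Y + Y} = -4 + \frac{14 + Y}{2 Y}$)
$O{\left(b{\left(2 \right)} \right)} k{\left(J{\left(-3 \right)} \right)} = \left(- \frac{7}{2} + \frac{7}{\sqrt{2} \sqrt{2}}\right) \sqrt{-3 + 3 \left(-3\right)} = \left(- \frac{7}{2} + \frac{7}{2}\right) \sqrt{-3 - 9} = \left(- \frac{7}{2} + 7 \cdot \frac{1}{2}\right) \sqrt{-12} = \left(- \frac{7}{2} + \frac{7}{2}\right) 2 i \sqrt{3} = 0 \cdot 2 i \sqrt{3} = 0$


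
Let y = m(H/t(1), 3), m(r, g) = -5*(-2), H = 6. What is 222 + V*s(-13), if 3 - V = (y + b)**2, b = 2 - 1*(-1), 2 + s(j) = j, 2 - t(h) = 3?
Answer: 2712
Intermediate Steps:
t(h) = -1 (t(h) = 2 - 1*3 = 2 - 3 = -1)
s(j) = -2 + j
m(r, g) = 10
b = 3 (b = 2 + 1 = 3)
y = 10
V = -166 (V = 3 - (10 + 3)**2 = 3 - 1*13**2 = 3 - 1*169 = 3 - 169 = -166)
222 + V*s(-13) = 222 - 166*(-2 - 13) = 222 - 166*(-15) = 222 + 2490 = 2712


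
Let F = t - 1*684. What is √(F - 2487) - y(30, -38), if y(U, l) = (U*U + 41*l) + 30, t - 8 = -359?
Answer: 628 + I*√3522 ≈ 628.0 + 59.346*I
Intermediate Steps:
t = -351 (t = 8 - 359 = -351)
y(U, l) = 30 + U² + 41*l (y(U, l) = (U² + 41*l) + 30 = 30 + U² + 41*l)
F = -1035 (F = -351 - 1*684 = -351 - 684 = -1035)
√(F - 2487) - y(30, -38) = √(-1035 - 2487) - (30 + 30² + 41*(-38)) = √(-3522) - (30 + 900 - 1558) = I*√3522 - 1*(-628) = I*√3522 + 628 = 628 + I*√3522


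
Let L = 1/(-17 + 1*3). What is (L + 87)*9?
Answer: 10953/14 ≈ 782.36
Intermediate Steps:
L = -1/14 (L = 1/(-17 + 3) = 1/(-14) = -1/14 ≈ -0.071429)
(L + 87)*9 = (-1/14 + 87)*9 = (1217/14)*9 = 10953/14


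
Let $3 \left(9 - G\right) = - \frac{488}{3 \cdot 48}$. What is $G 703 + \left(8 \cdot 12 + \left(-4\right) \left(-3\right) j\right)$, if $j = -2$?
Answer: $\frac{388429}{54} \approx 7193.1$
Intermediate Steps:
$G = \frac{547}{54}$ ($G = 9 - \frac{\left(-488\right) \frac{1}{3 \cdot 48}}{3} = 9 - \frac{\left(-488\right) \frac{1}{144}}{3} = 9 - - \frac{61}{54} = 9 + \frac{61}{54} = \frac{547}{54} \approx 10.13$)
$G 703 + \left(8 \cdot 12 + \left(-4\right) \left(-3\right) j\right) = \frac{547}{54} \cdot 703 + \left(8 \cdot 12 + \left(-4\right) \left(-3\right) \left(-2\right)\right) = \frac{384541}{54} + \left(96 + 12 \left(-2\right)\right) = \frac{384541}{54} + \left(96 - 24\right) = \frac{384541}{54} + 72 = \frac{388429}{54}$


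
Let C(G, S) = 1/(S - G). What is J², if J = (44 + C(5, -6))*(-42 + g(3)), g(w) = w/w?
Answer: 392158809/121 ≈ 3.2410e+6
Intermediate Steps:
C(G, S) = 1/(S - G)
g(w) = 1
J = -19803/11 (J = (44 - 1/(5 - 1*(-6)))*(-42 + 1) = (44 - 1/(5 + 6))*(-41) = (44 - 1/11)*(-41) = (483/11)*(-41) = -19803/11 ≈ -1800.3)
J² = (-19803/11)² = 392158809/121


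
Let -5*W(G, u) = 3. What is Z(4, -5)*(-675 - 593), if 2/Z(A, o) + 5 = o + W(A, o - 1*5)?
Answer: 12680/53 ≈ 239.25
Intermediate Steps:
W(G, u) = -⅗ (W(G, u) = -⅕*3 = -⅗)
Z(A, o) = 2/(-28/5 + o) (Z(A, o) = 2/(-5 + (o - ⅗)) = 2/(-5 + (-⅗ + o)) = 2/(-28/5 + o))
Z(4, -5)*(-675 - 593) = (10/(-28 + 5*(-5)))*(-675 - 593) = (10/(-28 - 25))*(-1268) = (10/(-53))*(-1268) = (10*(-1/53))*(-1268) = -10/53*(-1268) = 12680/53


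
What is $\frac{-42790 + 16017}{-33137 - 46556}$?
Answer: $\frac{26773}{79693} \approx 0.33595$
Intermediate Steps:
$\frac{-42790 + 16017}{-33137 - 46556} = - \frac{26773}{-79693} = \left(-26773\right) \left(- \frac{1}{79693}\right) = \frac{26773}{79693}$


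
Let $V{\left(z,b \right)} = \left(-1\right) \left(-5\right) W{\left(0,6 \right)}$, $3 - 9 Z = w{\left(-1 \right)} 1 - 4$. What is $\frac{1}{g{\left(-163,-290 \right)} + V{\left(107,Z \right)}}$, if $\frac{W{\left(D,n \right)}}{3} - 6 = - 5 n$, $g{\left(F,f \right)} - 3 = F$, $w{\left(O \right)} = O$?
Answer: $- \frac{1}{520} \approx -0.0019231$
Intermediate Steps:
$g{\left(F,f \right)} = 3 + F$
$W{\left(D,n \right)} = 18 - 15 n$ ($W{\left(D,n \right)} = 18 + 3 \left(- 5 n\right) = 18 - 15 n$)
$Z = \frac{8}{9}$ ($Z = \frac{1}{3} - \frac{\left(-1\right) 1 - 4}{9} = \frac{1}{3} - \frac{-1 - 4}{9} = \frac{1}{3} - - \frac{5}{9} = \frac{1}{3} + \frac{5}{9} = \frac{8}{9} \approx 0.88889$)
$V{\left(z,b \right)} = -360$ ($V{\left(z,b \right)} = \left(-1\right) \left(-5\right) \left(18 - 90\right) = 5 \left(18 - 90\right) = 5 \left(-72\right) = -360$)
$\frac{1}{g{\left(-163,-290 \right)} + V{\left(107,Z \right)}} = \frac{1}{\left(3 - 163\right) - 360} = \frac{1}{-160 - 360} = \frac{1}{-520} = - \frac{1}{520}$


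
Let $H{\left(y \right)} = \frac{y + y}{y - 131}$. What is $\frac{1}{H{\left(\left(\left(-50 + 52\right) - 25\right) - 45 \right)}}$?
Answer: $\frac{199}{136} \approx 1.4632$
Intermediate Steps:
$H{\left(y \right)} = \frac{2 y}{-131 + y}$
$\frac{1}{H{\left(\left(\left(-50 + 52\right) - 25\right) - 45 \right)}} = \frac{1}{2 \left(\left(\left(-50 + 52\right) - 25\right) - 45\right) \frac{1}{-131 + \left(\left(\left(-50 + 52\right) - 25\right) - 45\right)}} = \frac{1}{2 \left(\left(2 - 25\right) - 45\right) \frac{1}{-131 + \left(\left(2 - 25\right) - 45\right)}} = \frac{1}{2 \left(-23 - 45\right) \frac{1}{-131 - 68}} = \frac{1}{2 \left(-68\right) \frac{1}{-131 - 68}} = \frac{1}{2 \left(-68\right) \frac{1}{-199}} = \frac{1}{2 \left(-68\right) \left(- \frac{1}{199}\right)} = \frac{1}{\frac{136}{199}} = \frac{199}{136}$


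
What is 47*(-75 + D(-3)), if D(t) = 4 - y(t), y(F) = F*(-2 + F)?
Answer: -4042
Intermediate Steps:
D(t) = 4 - t*(-2 + t)
47*(-75 + D(-3)) = 47*(-75 + (4 - 1*(-3)*(-2 - 3))) = 47*(-75 + (4 - 1*(-3)*(-5))) = 47*(-75 + (4 - 15)) = 47*(-75 - 11) = 47*(-86) = -4042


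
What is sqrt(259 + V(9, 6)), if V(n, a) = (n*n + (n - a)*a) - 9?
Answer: sqrt(349) ≈ 18.682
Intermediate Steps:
V(n, a) = -9 + n**2 + a*(n - a) (V(n, a) = (n**2 + a*(n - a)) - 9 = -9 + n**2 + a*(n - a))
sqrt(259 + V(9, 6)) = sqrt(259 + (-9 + 9**2 - 1*6**2 + 6*9)) = sqrt(259 + (-9 + 81 - 1*36 + 54)) = sqrt(259 + (-9 + 81 - 36 + 54)) = sqrt(259 + 90) = sqrt(349)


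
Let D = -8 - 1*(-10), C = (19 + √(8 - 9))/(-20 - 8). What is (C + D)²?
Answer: (37 - I)²/784 ≈ 1.7449 - 0.094388*I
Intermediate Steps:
C = -19/28 - I/28 (C = (19 + √(-1))/(-28) = (19 + I)*(-1/28) = -19/28 - I/28 ≈ -0.67857 - 0.035714*I)
D = 2 (D = -8 + 10 = 2)
(C + D)² = ((-19/28 - I/28) + 2)² = (37/28 - I/28)²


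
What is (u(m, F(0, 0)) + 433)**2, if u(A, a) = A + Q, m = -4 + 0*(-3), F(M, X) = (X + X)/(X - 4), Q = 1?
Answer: 184900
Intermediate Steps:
F(M, X) = 2*X/(-4 + X) (F(M, X) = (2*X)/(-4 + X) = 2*X/(-4 + X))
m = -4 (m = -4 + 0 = -4)
u(A, a) = 1 + A (u(A, a) = A + 1 = 1 + A)
(u(m, F(0, 0)) + 433)**2 = ((1 - 4) + 433)**2 = (-3 + 433)**2 = 430**2 = 184900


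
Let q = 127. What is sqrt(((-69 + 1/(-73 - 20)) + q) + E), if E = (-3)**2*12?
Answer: sqrt(1435641)/93 ≈ 12.884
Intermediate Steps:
E = 108 (E = 9*12 = 108)
sqrt(((-69 + 1/(-73 - 20)) + q) + E) = sqrt(((-69 + 1/(-73 - 20)) + 127) + 108) = sqrt(((-69 + 1/(-93)) + 127) + 108) = sqrt(((-69 - 1/93) + 127) + 108) = sqrt((-6418/93 + 127) + 108) = sqrt(5393/93 + 108) = sqrt(15437/93) = sqrt(1435641)/93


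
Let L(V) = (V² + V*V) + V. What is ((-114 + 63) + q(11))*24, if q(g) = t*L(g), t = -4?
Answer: -25512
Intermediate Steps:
L(V) = V + 2*V² (L(V) = (V² + V²) + V = 2*V² + V = V + 2*V²)
q(g) = -4*g*(1 + 2*g)
((-114 + 63) + q(11))*24 = ((-114 + 63) - 4*11*(1 + 2*11))*24 = (-51 - 4*11*(1 + 22))*24 = (-51 - 4*11*23)*24 = (-51 - 1012)*24 = -1063*24 = -25512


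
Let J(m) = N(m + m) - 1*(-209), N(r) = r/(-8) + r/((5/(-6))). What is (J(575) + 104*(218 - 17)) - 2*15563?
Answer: -46147/4 ≈ -11537.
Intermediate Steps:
N(r) = -53*r/40 (N(r) = r*(-1/8) + r/((5*(-1/6))) = -r/8 + r/(-5/6) = -r/8 + r*(-6/5) = -r/8 - 6*r/5 = -53*r/40)
J(m) = 209 - 53*m/20 (J(m) = -53*(m + m)/40 - 1*(-209) = -53*m/20 + 209 = 209 - 53*m/20)
(J(575) + 104*(218 - 17)) - 2*15563 = ((209 - 53/20*575) + 104*(218 - 17)) - 2*15563 = ((209 - 6095/4) + 104*201) - 31126 = (-5259/4 + 20904) - 31126 = 78357/4 - 31126 = -46147/4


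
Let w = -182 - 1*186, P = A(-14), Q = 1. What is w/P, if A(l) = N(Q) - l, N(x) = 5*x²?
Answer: -368/19 ≈ -19.368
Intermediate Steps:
A(l) = 5 - l (A(l) = 5*1² - l = 5*1 - l = 5 - l)
P = 19 (P = 5 - 1*(-14) = 5 + 14 = 19)
w = -368 (w = -182 - 186 = -368)
w/P = -368/19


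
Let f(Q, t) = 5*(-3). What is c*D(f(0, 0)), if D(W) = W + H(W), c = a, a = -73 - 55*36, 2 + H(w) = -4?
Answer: 43113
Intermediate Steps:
f(Q, t) = -15
H(w) = -6 (H(w) = -2 - 4 = -6)
a = -2053 (a = -73 - 1980 = -2053)
c = -2053
D(W) = -6 + W (D(W) = W - 6 = -6 + W)
c*D(f(0, 0)) = -2053*(-6 - 15) = -2053*(-21) = 43113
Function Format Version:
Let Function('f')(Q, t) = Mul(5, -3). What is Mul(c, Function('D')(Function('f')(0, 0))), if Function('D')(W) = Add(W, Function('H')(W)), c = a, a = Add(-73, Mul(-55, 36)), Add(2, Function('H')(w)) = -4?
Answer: 43113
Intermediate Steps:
Function('f')(Q, t) = -15
Function('H')(w) = -6 (Function('H')(w) = Add(-2, -4) = -6)
a = -2053 (a = Add(-73, -1980) = -2053)
c = -2053
Function('D')(W) = Add(-6, W) (Function('D')(W) = Add(W, -6) = Add(-6, W))
Mul(c, Function('D')(Function('f')(0, 0))) = Mul(-2053, Add(-6, -15)) = Mul(-2053, -21) = 43113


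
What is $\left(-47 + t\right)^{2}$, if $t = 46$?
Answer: $1$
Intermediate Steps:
$\left(-47 + t\right)^{2} = \left(-47 + 46\right)^{2} = \left(-1\right)^{2} = 1$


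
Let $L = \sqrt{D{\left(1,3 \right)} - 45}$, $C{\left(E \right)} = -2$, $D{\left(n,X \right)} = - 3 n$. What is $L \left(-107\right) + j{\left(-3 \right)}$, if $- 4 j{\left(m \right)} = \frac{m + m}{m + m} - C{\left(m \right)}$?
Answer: $- \frac{3}{4} - 428 i \sqrt{3} \approx -0.75 - 741.32 i$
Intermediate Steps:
$L = 4 i \sqrt{3}$ ($L = \sqrt{\left(-3\right) 1 - 45} = \sqrt{-3 - 45} = \sqrt{-48} = 4 i \sqrt{3} \approx 6.9282 i$)
$j{\left(m \right)} = - \frac{3}{4}$ ($j{\left(m \right)} = - \frac{\frac{m + m}{m + m} - -2}{4} = - \frac{\frac{2 m}{2 m} + 2}{4} = - \frac{2 m \frac{1}{2 m} + 2}{4} = - \frac{1 + 2}{4} = \left(- \frac{1}{4}\right) 3 = - \frac{3}{4}$)
$L \left(-107\right) + j{\left(-3 \right)} = 4 i \sqrt{3} \left(-107\right) - \frac{3}{4} = - 428 i \sqrt{3} - \frac{3}{4} = - \frac{3}{4} - 428 i \sqrt{3}$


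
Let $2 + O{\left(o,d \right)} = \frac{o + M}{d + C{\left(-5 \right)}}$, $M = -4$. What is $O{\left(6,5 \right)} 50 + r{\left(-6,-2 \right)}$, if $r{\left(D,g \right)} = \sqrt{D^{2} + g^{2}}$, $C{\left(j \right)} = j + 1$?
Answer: $2 \sqrt{10} \approx 6.3246$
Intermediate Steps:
$C{\left(j \right)} = 1 + j$
$O{\left(o,d \right)} = -2 + \frac{-4 + o}{-4 + d}$ ($O{\left(o,d \right)} = -2 + \frac{o - 4}{d + \left(1 - 5\right)} = -2 + \frac{-4 + o}{d - 4} = -2 + \frac{-4 + o}{-4 + d}$)
$O{\left(6,5 \right)} 50 + r{\left(-6,-2 \right)} = \frac{4 + 6 - 10}{-4 + 5} \cdot 50 + \sqrt{\left(-6\right)^{2} + \left(-2\right)^{2}} = \frac{4 + 6 - 10}{1} \cdot 50 + \sqrt{36 + 4} = 1 \cdot 0 \cdot 50 + \sqrt{40} = 0 \cdot 50 + 2 \sqrt{10} = 0 + 2 \sqrt{10} = 2 \sqrt{10}$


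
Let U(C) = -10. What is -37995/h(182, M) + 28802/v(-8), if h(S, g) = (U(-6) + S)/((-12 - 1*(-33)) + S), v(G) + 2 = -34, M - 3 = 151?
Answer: -70655351/1548 ≈ -45643.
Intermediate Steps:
M = 154 (M = 3 + 151 = 154)
v(G) = -36 (v(G) = -2 - 34 = -36)
h(S, g) = (-10 + S)/(21 + S) (h(S, g) = (-10 + S)/((-12 - 1*(-33)) + S) = (-10 + S)/((-12 + 33) + S) = (-10 + S)/(21 + S))
-37995/h(182, M) + 28802/v(-8) = -37995*(21 + 182)/(-10 + 182) + 28802/(-36) = -37995/(172/203) + 28802*(-1/36) = -37995/((1/203)*172) - 14401/18 = -37995/172/203 - 14401/18 = -37995*203/172 - 14401/18 = -7712985/172 - 14401/18 = -70655351/1548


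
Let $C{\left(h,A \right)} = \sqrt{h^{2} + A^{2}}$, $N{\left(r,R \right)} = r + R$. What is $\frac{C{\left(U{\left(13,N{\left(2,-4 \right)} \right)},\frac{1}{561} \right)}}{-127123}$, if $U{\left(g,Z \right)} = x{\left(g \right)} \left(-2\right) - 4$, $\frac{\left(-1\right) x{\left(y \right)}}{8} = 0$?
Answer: $- \frac{\sqrt{5035537}}{71316003} \approx -3.1466 \cdot 10^{-5}$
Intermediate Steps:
$N{\left(r,R \right)} = R + r$
$x{\left(y \right)} = 0$ ($x{\left(y \right)} = \left(-8\right) 0 = 0$)
$U{\left(g,Z \right)} = -4$ ($U{\left(g,Z \right)} = 0 \left(-2\right) - 4 = 0 - 4 = -4$)
$C{\left(h,A \right)} = \sqrt{A^{2} + h^{2}}$
$\frac{C{\left(U{\left(13,N{\left(2,-4 \right)} \right)},\frac{1}{561} \right)}}{-127123} = \frac{\sqrt{\left(\frac{1}{561}\right)^{2} + \left(-4\right)^{2}}}{-127123} = \sqrt{\left(\frac{1}{561}\right)^{2} + 16} \left(- \frac{1}{127123}\right) = \sqrt{\frac{1}{314721} + 16} \left(- \frac{1}{127123}\right) = \sqrt{\frac{5035537}{314721}} \left(- \frac{1}{127123}\right) = \frac{\sqrt{5035537}}{561} \left(- \frac{1}{127123}\right) = - \frac{\sqrt{5035537}}{71316003}$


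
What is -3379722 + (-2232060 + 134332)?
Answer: -5477450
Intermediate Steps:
-3379722 + (-2232060 + 134332) = -3379722 - 2097728 = -5477450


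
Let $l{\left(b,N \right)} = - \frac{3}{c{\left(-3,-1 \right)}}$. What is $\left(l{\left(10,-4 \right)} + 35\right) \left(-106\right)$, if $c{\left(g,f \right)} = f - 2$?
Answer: $-3816$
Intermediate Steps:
$c{\left(g,f \right)} = -2 + f$
$l{\left(b,N \right)} = 1$ ($l{\left(b,N \right)} = - \frac{3}{-2 - 1} = - \frac{3}{-3} = \left(-3\right) \left(- \frac{1}{3}\right) = 1$)
$\left(l{\left(10,-4 \right)} + 35\right) \left(-106\right) = \left(1 + 35\right) \left(-106\right) = 36 \left(-106\right) = -3816$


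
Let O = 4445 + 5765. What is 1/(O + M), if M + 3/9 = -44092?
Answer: -3/101647 ≈ -2.9514e-5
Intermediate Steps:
M = -132277/3 (M = -⅓ - 44092 = -132277/3 ≈ -44092.)
O = 10210
1/(O + M) = 1/(10210 - 132277/3) = 1/(-101647/3) = -3/101647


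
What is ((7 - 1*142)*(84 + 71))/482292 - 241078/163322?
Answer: -6649305757/4376049668 ≈ -1.5195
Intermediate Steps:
((7 - 1*142)*(84 + 71))/482292 - 241078/163322 = ((7 - 142)*155)*(1/482292) - 241078*1/163322 = -135*155*(1/482292) - 120539/81661 = -20925*1/482292 - 120539/81661 = -2325/53588 - 120539/81661 = -6649305757/4376049668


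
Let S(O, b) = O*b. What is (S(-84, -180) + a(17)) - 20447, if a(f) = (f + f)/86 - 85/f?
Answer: -229259/43 ≈ -5331.6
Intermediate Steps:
a(f) = -85/f + f/43 (a(f) = (2*f)*(1/86) - 85/f = f/43 - 85/f = -85/f + f/43)
(S(-84, -180) + a(17)) - 20447 = (-84*(-180) + (-85/17 + (1/43)*17)) - 20447 = (15120 + (-85*1/17 + 17/43)) - 20447 = (15120 + (-5 + 17/43)) - 20447 = (15120 - 198/43) - 20447 = 649962/43 - 20447 = -229259/43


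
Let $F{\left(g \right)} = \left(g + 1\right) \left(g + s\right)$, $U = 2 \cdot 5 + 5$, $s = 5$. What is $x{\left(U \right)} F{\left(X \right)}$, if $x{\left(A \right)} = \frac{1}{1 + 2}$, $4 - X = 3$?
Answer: $4$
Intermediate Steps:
$U = 15$ ($U = 10 + 5 = 15$)
$X = 1$ ($X = 4 - 3 = 1$)
$F{\left(g \right)} = \left(1 + g\right) \left(5 + g\right)$ ($F{\left(g \right)} = \left(g + 1\right) \left(g + 5\right) = \left(1 + g\right) \left(5 + g\right)$)
$x{\left(A \right)} = \frac{1}{3}$
$x{\left(U \right)} F{\left(X \right)} = \frac{5 + 1^{2} + 6 \cdot 1}{3} = \frac{5 + 1 + 6}{3} = \frac{1}{3} \cdot 12 = 4$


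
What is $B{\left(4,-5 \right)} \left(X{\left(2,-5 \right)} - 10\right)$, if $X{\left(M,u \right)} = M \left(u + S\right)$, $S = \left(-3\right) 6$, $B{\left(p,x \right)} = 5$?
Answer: $-280$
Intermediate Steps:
$S = -18$
$X{\left(M,u \right)} = M \left(-18 + u\right)$ ($X{\left(M,u \right)} = M \left(u - 18\right) = M \left(-18 + u\right)$)
$B{\left(4,-5 \right)} \left(X{\left(2,-5 \right)} - 10\right) = 5 \left(2 \left(-18 - 5\right) - 10\right) = 5 \left(2 \left(-23\right) - 10\right) = 5 \left(-46 - 10\right) = 5 \left(-56\right) = -280$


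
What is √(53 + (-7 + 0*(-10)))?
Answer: √46 ≈ 6.7823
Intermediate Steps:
√(53 + (-7 + 0*(-10))) = √(53 + (-7 + 0)) = √(53 - 7) = √46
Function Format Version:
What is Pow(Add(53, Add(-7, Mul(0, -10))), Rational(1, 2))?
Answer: Pow(46, Rational(1, 2)) ≈ 6.7823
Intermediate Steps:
Pow(Add(53, Add(-7, Mul(0, -10))), Rational(1, 2)) = Pow(Add(53, Add(-7, 0)), Rational(1, 2)) = Pow(Add(53, -7), Rational(1, 2)) = Pow(46, Rational(1, 2))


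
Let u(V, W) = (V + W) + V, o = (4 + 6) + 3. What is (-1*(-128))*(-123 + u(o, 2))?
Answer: -12160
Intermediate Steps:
o = 13 (o = 10 + 3 = 13)
u(V, W) = W + 2*V
(-1*(-128))*(-123 + u(o, 2)) = (-1*(-128))*(-123 + (2 + 2*13)) = 128*(-123 + (2 + 26)) = 128*(-123 + 28) = 128*(-95) = -12160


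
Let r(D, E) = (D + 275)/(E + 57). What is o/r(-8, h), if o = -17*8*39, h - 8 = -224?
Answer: 281112/89 ≈ 3158.6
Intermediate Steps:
h = -216 (h = 8 - 224 = -216)
o = -5304 (o = -136*39 = -5304)
r(D, E) = (275 + D)/(57 + E)
o/r(-8, h) = -5304*(57 - 216)/(275 - 8) = -5304/(267/(-159)) = -5304/((-1/159*267)) = -5304/(-89/53) = -5304*(-53/89) = 281112/89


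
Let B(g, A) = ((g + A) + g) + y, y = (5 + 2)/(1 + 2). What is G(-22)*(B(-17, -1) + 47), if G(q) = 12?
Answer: 172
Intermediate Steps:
y = 7/3 ≈ 2.3333
B(g, A) = 7/3 + A + 2*g (B(g, A) = ((g + A) + g) + 7/3 = ((A + g) + g) + 7/3 = (A + 2*g) + 7/3 = 7/3 + A + 2*g)
G(-22)*(B(-17, -1) + 47) = 12*((7/3 - 1 + 2*(-17)) + 47) = 12*((7/3 - 1 - 34) + 47) = 12*(-98/3 + 47) = 12*(43/3) = 172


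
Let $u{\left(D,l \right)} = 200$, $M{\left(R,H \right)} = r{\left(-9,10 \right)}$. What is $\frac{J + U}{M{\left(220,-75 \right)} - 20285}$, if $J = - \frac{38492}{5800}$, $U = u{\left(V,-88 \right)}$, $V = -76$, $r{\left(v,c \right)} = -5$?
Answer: $- \frac{280377}{29420500} \approx -0.00953$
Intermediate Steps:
$M{\left(R,H \right)} = -5$
$U = 200$
$J = - \frac{9623}{1450}$ ($J = \left(-38492\right) \frac{1}{5800} = - \frac{9623}{1450} \approx -6.6366$)
$\frac{J + U}{M{\left(220,-75 \right)} - 20285} = \frac{- \frac{9623}{1450} + 200}{-5 - 20285} = \frac{280377}{1450 \left(-20290\right)} = \frac{280377}{1450} \left(- \frac{1}{20290}\right) = - \frac{280377}{29420500}$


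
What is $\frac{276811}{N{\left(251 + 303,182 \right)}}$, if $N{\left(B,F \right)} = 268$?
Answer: $\frac{276811}{268} \approx 1032.9$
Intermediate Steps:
$\frac{276811}{N{\left(251 + 303,182 \right)}} = \frac{276811}{268}$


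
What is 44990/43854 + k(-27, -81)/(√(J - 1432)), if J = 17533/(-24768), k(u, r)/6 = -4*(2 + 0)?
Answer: 22495/21927 + 1152*I*√1525868287/35485309 ≈ 1.0259 + 1.2681*I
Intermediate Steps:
k(u, r) = -48 (k(u, r) = 6*(-4*(2 + 0)) = 6*(-4*2) = 6*(-8) = -48)
J = -17533/24768 (J = 17533*(-1/24768) = -17533/24768 ≈ -0.70789)
44990/43854 + k(-27, -81)/(√(J - 1432)) = 44990/43854 - 48/√(-17533/24768 - 1432) = 44990*(1/43854) - 48*(-24*I*√1525868287/35485309) = 22495/21927 - 48*(-24*I*√1525868287/35485309) = 22495/21927 - (-1152)*I*√1525868287/35485309 = 22495/21927 + 1152*I*√1525868287/35485309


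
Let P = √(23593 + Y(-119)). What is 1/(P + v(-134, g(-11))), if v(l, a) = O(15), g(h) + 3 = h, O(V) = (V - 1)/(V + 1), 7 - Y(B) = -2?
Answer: -56/1510479 + 64*√23602/1510479 ≈ 0.0064723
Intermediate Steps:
Y(B) = 9 (Y(B) = 7 - 1*(-2) = 7 + 2 = 9)
O(V) = (-1 + V)/(1 + V)
g(h) = -3 + h
v(l, a) = 7/8 (v(l, a) = (-1 + 15)/(1 + 15) = 14/16 = (1/16)*14 = 7/8)
P = √23602 (P = √(23593 + 9) = √23602 ≈ 153.63)
1/(P + v(-134, g(-11))) = 1/(√23602 + 7/8) = 1/(7/8 + √23602)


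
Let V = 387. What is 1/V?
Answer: 1/387 ≈ 0.0025840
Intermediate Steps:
1/V = 1/387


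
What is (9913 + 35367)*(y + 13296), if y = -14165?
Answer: -39348320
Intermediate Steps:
(9913 + 35367)*(y + 13296) = (9913 + 35367)*(-14165 + 13296) = 45280*(-869) = -39348320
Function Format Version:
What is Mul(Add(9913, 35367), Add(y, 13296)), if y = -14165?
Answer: -39348320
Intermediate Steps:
Mul(Add(9913, 35367), Add(y, 13296)) = Mul(Add(9913, 35367), Add(-14165, 13296)) = Mul(45280, -869) = -39348320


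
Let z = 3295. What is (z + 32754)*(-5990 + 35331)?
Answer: 1057713709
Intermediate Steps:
(z + 32754)*(-5990 + 35331) = (3295 + 32754)*(-5990 + 35331) = 36049*29341 = 1057713709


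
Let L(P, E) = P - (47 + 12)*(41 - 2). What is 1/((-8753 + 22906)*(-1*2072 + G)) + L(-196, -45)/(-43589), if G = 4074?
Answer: 777481381/13572132574 ≈ 0.057285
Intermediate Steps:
L(P, E) = -2301 + P (L(P, E) = P - 59*39 = P - 1*2301 = P - 2301 = -2301 + P)
1/((-8753 + 22906)*(-1*2072 + G)) + L(-196, -45)/(-43589) = 1/((-8753 + 22906)*(-1*2072 + 4074)) + (-2301 - 196)/(-43589) = 1/(14153*(-2072 + 4074)) - 2497*(-1/43589) = (1/14153)/2002 + 2497/43589 = (1/14153)*(1/2002) + 2497/43589 = 1/28334306 + 2497/43589 = 777481381/13572132574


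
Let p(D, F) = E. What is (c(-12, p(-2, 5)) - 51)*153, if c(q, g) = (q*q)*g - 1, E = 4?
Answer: 80172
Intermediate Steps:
p(D, F) = 4
c(q, g) = -1 + g*q² (c(q, g) = q²*g - 1 = g*q² - 1 = -1 + g*q²)
(c(-12, p(-2, 5)) - 51)*153 = ((-1 + 4*(-12)²) - 51)*153 = ((-1 + 4*144) - 51)*153 = ((-1 + 576) - 51)*153 = (575 - 51)*153 = 524*153 = 80172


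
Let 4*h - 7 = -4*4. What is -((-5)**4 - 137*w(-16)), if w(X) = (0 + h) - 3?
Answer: -5377/4 ≈ -1344.3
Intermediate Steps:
h = -9/4 (h = 7/4 + (-4*4)/4 = 7/4 + (1/4)*(-16) = 7/4 - 4 = -9/4 ≈ -2.2500)
w(X) = -21/4 (w(X) = (0 - 9/4) - 3 = -9/4 - 3 = -21/4)
-((-5)**4 - 137*w(-16)) = -((-5)**4 - 137*(-21/4)) = -(625 + 2877/4) = -1*5377/4 = -5377/4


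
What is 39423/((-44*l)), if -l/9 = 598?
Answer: 13141/78936 ≈ 0.16648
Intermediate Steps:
l = -5382 (l = -9*598 = -5382)
39423/((-44*l)) = 39423/((-44*(-5382))) = 39423/236808 = 39423*(1/236808) = 13141/78936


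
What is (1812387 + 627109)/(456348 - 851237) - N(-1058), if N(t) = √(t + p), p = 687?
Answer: -2439496/394889 - I*√371 ≈ -6.1777 - 19.261*I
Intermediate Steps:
N(t) = √(687 + t) (N(t) = √(t + 687) = √(687 + t))
(1812387 + 627109)/(456348 - 851237) - N(-1058) = (1812387 + 627109)/(456348 - 851237) - √(687 - 1058) = 2439496/(-394889) - √(-371) = 2439496*(-1/394889) - I*√371 = -2439496/394889 - I*√371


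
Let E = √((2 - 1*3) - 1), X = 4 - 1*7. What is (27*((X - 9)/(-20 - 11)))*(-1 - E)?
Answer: -324/31 - 324*I*√2/31 ≈ -10.452 - 14.781*I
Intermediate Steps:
X = -3 (X = 4 - 7 = -3)
E = I*√2 (E = √((2 - 3) - 1) = √(-1 - 1) = √(-2) = I*√2 ≈ 1.4142*I)
(27*((X - 9)/(-20 - 11)))*(-1 - E) = (27*((-3 - 9)/(-20 - 11)))*(-1 - I*√2) = (27*(-12/(-31)))*(-1 - I*√2) = (27*(-12*(-1/31)))*(-1 - I*√2) = (27*(12/31))*(-1 - I*√2) = 324*(-1 - I*√2)/31 = -324/31 - 324*I*√2/31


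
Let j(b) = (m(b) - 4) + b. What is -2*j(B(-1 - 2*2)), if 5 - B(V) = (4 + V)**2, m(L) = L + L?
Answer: -16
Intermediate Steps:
m(L) = 2*L
B(V) = 5 - (4 + V)**2
j(b) = -4 + 3*b (j(b) = (2*b - 4) + b = (-4 + 2*b) + b = -4 + 3*b)
-2*j(B(-1 - 2*2)) = -2*(-4 + 3*(5 - (4 + (-1 - 2*2))**2)) = -2*(-4 + 3*(5 - (4 + (-1 - 4))**2)) = -2*(-4 + 3*(5 - (4 - 5)**2)) = -2*(-4 + 3*(5 - 1*(-1)**2)) = -2*(-4 + 3*(5 - 1*1)) = -2*(-4 + 3*(5 - 1)) = -2*(-4 + 3*4) = -2*(-4 + 12) = -2*8 = -16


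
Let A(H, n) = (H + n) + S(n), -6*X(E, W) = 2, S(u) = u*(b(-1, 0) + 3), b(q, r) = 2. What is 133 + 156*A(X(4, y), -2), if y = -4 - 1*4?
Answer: -1791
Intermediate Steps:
y = -8 (y = -4 - 4 = -8)
S(u) = 5*u (S(u) = u*(2 + 3) = u*5 = 5*u)
X(E, W) = -⅓ (X(E, W) = -⅙*2 = -⅓)
A(H, n) = H + 6*n (A(H, n) = (H + n) + 5*n = H + 6*n)
133 + 156*A(X(4, y), -2) = 133 + 156*(-⅓ + 6*(-2)) = 133 + 156*(-⅓ - 12) = 133 + 156*(-37/3) = 133 - 1924 = -1791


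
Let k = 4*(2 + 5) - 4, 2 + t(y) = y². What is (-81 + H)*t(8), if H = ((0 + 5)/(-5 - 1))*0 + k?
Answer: -3534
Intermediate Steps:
t(y) = -2 + y²
k = 24 (k = 4*7 - 4 = 28 - 4 = 24)
H = 24 (H = ((0 + 5)/(-5 - 1))*0 + 24 = (5/(-6))*0 + 24 = (5*(-⅙))*0 + 24 = -⅚*0 + 24 = 0 + 24 = 24)
(-81 + H)*t(8) = (-81 + 24)*(-2 + 8²) = -57*(-2 + 64) = -57*62 = -3534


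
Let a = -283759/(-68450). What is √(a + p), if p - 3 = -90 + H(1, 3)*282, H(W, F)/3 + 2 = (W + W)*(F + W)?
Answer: √683561618/370 ≈ 70.662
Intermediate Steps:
a = 283759/68450 (a = -283759*(-1/68450) = 283759/68450 ≈ 4.1455)
H(W, F) = -6 + 6*W*(F + W) (H(W, F) = -6 + 3*((W + W)*(F + W)) = -6 + 3*((2*W)*(F + W)) = -6 + 3*(2*W*(F + W)) = -6 + 6*W*(F + W))
p = 4989 (p = 3 + (-90 + (-6 + 6*1² + 6*3*1)*282) = 3 + (-90 + (-6 + 6*1 + 18)*282) = 3 + (-90 + (-6 + 6 + 18)*282) = 3 + (-90 + 18*282) = 3 + (-90 + 5076) = 3 + 4986 = 4989)
√(a + p) = √(283759/68450 + 4989) = √(341780809/68450) = √683561618/370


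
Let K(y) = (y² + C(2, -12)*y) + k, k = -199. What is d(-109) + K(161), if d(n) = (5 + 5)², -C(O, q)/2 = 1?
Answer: 25500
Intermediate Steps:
C(O, q) = -2 (C(O, q) = -2*1 = -2)
d(n) = 100 (d(n) = 10² = 100)
K(y) = -199 + y² - 2*y (K(y) = (y² - 2*y) - 199 = -199 + y² - 2*y)
d(-109) + K(161) = 100 + (-199 + 161² - 2*161) = 100 + (-199 + 25921 - 322) = 100 + 25400 = 25500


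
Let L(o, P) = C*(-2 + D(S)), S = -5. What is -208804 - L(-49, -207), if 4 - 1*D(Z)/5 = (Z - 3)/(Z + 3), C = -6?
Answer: -208816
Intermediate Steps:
D(Z) = 20 - 5*(-3 + Z)/(3 + Z) (D(Z) = 20 - 5*(Z - 3)/(Z + 3) = 20 - 5*(-3 + Z)/(3 + Z))
L(o, P) = 12 (L(o, P) = -6*(-2 + 15*(5 - 5)/(3 - 5)) = -6*(-2 + 15*0/(-2)) = -6*(-2 + 15*(-½)*0) = -6*(-2 + 0) = -6*(-2) = 12)
-208804 - L(-49, -207) = -208804 - 1*12 = -208804 - 12 = -208816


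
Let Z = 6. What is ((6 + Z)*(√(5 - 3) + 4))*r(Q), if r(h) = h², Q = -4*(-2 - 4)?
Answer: 27648 + 6912*√2 ≈ 37423.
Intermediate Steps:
Q = 24 (Q = -4*(-6) = 24)
((6 + Z)*(√(5 - 3) + 4))*r(Q) = ((6 + 6)*(√(5 - 3) + 4))*24² = (12*(√2 + 4))*576 = (12*(4 + √2))*576 = (48 + 12*√2)*576 = 27648 + 6912*√2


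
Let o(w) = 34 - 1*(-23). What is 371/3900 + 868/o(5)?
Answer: 378483/24700 ≈ 15.323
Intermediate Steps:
o(w) = 57 (o(w) = 34 + 23 = 57)
371/3900 + 868/o(5) = 371/3900 + 868/57 = 378483/24700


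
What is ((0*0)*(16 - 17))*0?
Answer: 0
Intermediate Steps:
((0*0)*(16 - 17))*0 = (0*(-1))*0 = 0*0 = 0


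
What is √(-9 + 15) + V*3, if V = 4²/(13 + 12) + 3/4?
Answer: 417/100 + √6 ≈ 6.6195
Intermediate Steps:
V = 139/100 (V = 16/25 + 3*(¼) = 16*(1/25) + ¾ = 16/25 + ¾ = 139/100 ≈ 1.3900)
√(-9 + 15) + V*3 = √(-9 + 15) + (139/100)*3 = √6 + 417/100 = 417/100 + √6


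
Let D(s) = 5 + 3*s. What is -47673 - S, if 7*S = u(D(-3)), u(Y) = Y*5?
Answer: -333691/7 ≈ -47670.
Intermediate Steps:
u(Y) = 5*Y
S = -20/7 (S = (5*(5 + 3*(-3)))/7 = (5*(5 - 9))/7 = (5*(-4))/7 = (1/7)*(-20) = -20/7 ≈ -2.8571)
-47673 - S = -47673 - 1*(-20/7) = -47673 + 20/7 = -333691/7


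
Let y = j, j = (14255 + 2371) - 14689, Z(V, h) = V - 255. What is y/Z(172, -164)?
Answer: -1937/83 ≈ -23.337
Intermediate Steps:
Z(V, h) = -255 + V
j = 1937 (j = 16626 - 14689 = 1937)
y = 1937
y/Z(172, -164) = 1937/(-255 + 172) = 1937/(-83) = 1937*(-1/83) = -1937/83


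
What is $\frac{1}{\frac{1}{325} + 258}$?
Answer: $\frac{325}{83851} \approx 0.0038759$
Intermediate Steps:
$\frac{1}{\frac{1}{325} + 258} = \frac{1}{\frac{83851}{325}} = \frac{325}{83851}$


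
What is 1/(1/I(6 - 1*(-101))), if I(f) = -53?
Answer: -53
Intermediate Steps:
1/(1/I(6 - 1*(-101))) = 1/(1/(-53)) = 1/(-1/53) = -53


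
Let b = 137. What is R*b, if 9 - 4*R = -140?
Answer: 20413/4 ≈ 5103.3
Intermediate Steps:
R = 149/4 (R = 9/4 - ¼*(-140) = 9/4 + 35 = 149/4 ≈ 37.250)
R*b = (149/4)*137 = 20413/4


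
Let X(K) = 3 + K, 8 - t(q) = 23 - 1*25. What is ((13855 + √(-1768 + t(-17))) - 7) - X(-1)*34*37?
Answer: 11332 + I*√1758 ≈ 11332.0 + 41.929*I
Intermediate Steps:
t(q) = 10 (t(q) = 8 - (23 - 1*25) = 8 - (23 - 25) = 8 - 1*(-2) = 8 + 2 = 10)
((13855 + √(-1768 + t(-17))) - 7) - X(-1)*34*37 = ((13855 + √(-1768 + 10)) - 7) - (3 - 1)*34*37 = ((13855 + √(-1758)) - 7) - 2*34*37 = ((13855 + I*√1758) - 7) - 68*37 = (13848 + I*√1758) - 1*2516 = (13848 + I*√1758) - 2516 = 11332 + I*√1758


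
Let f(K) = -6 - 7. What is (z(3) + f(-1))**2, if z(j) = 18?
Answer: 25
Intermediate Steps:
f(K) = -13
(z(3) + f(-1))**2 = (18 - 13)**2 = 5**2 = 25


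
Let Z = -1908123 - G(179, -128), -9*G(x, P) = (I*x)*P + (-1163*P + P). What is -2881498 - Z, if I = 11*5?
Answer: -7648951/9 ≈ -8.4988e+5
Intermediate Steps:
I = 55
G(x, P) = 1162*P/9 - 55*P*x/9 (G(x, P) = -((55*x)*P + (-1163*P + P))/9 = -(55*P*x - 1162*P)/9 = -(-1162*P + 55*P*x)/9 = 1162*P/9 - 55*P*x/9)
Z = -18284531/9 (Z = -1908123 - (-128)*(1162 - 55*179)/9 = -1908123 - (-128)*(1162 - 9845)/9 = -1908123 - (-128)*(-8683)/9 = -1908123 - 1*1111424/9 = -1908123 - 1111424/9 = -18284531/9 ≈ -2.0316e+6)
-2881498 - Z = -2881498 - 1*(-18284531/9) = -2881498 + 18284531/9 = -7648951/9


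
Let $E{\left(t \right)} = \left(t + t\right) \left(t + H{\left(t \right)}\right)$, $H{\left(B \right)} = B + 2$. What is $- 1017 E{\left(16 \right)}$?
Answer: $-1106496$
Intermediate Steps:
$H{\left(B \right)} = 2 + B$
$E{\left(t \right)} = 2 t \left(2 + 2 t\right)$ ($E{\left(t \right)} = \left(t + t\right) \left(t + \left(2 + t\right)\right) = 2 t \left(2 + 2 t\right)$)
$- 1017 E{\left(16 \right)} = - 1017 \cdot 4 \cdot 16 \left(1 + 16\right) = - 1017 \cdot 4 \cdot 16 \cdot 17 = \left(-1017\right) 1088 = -1106496$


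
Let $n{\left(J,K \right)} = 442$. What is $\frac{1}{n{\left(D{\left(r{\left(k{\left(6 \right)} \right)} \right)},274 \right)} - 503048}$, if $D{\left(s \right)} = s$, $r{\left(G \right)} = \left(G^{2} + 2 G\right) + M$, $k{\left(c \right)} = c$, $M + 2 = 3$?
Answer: $- \frac{1}{502606} \approx -1.9896 \cdot 10^{-6}$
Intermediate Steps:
$M = 1$ ($M = -2 + 3 = 1$)
$r{\left(G \right)} = 1 + G^{2} + 2 G$ ($r{\left(G \right)} = \left(G^{2} + 2 G\right) + 1 = 1 + G^{2} + 2 G$)
$\frac{1}{n{\left(D{\left(r{\left(k{\left(6 \right)} \right)} \right)},274 \right)} - 503048} = \frac{1}{442 - 503048} = \frac{1}{-502606} = - \frac{1}{502606}$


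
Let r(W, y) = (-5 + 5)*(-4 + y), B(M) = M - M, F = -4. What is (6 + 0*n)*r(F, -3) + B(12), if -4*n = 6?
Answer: 0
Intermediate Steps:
n = -3/2 (n = -1/4*6 = -3/2 ≈ -1.5000)
B(M) = 0
r(W, y) = 0 (r(W, y) = 0*(-4 + y) = 0)
(6 + 0*n)*r(F, -3) + B(12) = (6 + 0*(-3/2))*0 + 0 = (6 + 0)*0 + 0 = 6*0 + 0 = 0 + 0 = 0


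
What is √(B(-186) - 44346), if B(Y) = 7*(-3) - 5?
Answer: 2*I*√11093 ≈ 210.65*I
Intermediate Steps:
B(Y) = -26 (B(Y) = -21 - 5 = -26)
√(B(-186) - 44346) = √(-26 - 44346) = √(-44372) = 2*I*√11093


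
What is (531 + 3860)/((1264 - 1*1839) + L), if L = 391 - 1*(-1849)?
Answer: 4391/1665 ≈ 2.6372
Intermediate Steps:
L = 2240 (L = 391 + 1849 = 2240)
(531 + 3860)/((1264 - 1*1839) + L) = (531 + 3860)/((1264 - 1*1839) + 2240) = 4391/((1264 - 1839) + 2240) = 4391/(-575 + 2240) = 4391/1665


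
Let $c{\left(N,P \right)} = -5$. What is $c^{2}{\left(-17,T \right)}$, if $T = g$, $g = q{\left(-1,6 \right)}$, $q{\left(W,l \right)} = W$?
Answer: $25$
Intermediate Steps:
$g = -1$
$T = -1$
$c^{2}{\left(-17,T \right)} = \left(-5\right)^{2} = 25$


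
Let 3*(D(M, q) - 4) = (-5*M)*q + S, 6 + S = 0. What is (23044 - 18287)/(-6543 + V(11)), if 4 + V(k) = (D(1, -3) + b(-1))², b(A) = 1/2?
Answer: -19028/25963 ≈ -0.73289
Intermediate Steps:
S = -6 (S = -6 + 0 = -6)
D(M, q) = 2 - 5*M*q/3 (D(M, q) = 4 + ((-5*M)*q - 6)/3 = 4 + (-5*M*q - 6)/3 = 4 + (-6 - 5*M*q)/3 = 4 + (-2 - 5*M*q/3) = 2 - 5*M*q/3)
b(A) = ½
V(k) = 209/4 (V(k) = -4 + ((2 - 5/3*1*(-3)) + ½)² = -4 + ((2 + 5) + ½)² = -4 + (7 + ½)² = -4 + (15/2)² = -4 + 225/4 = 209/4)
(23044 - 18287)/(-6543 + V(11)) = (23044 - 18287)/(-6543 + 209/4) = 4757/(-25963/4) = 4757*(-4/25963) = -19028/25963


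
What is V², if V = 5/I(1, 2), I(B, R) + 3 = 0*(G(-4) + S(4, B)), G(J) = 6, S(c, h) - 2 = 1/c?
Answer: 25/9 ≈ 2.7778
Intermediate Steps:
S(c, h) = 2 + 1/c
I(B, R) = -3 (I(B, R) = -3 + 0*(6 + (2 + 1/4)) = -3 + 0*(6 + (2 + ¼)) = -3 + 0*(6 + 9/4) = -3 + 0*(33/4) = -3 + 0 = -3)
V = -5/3 (V = 5/(-3) = 5*(-⅓) = -5/3 ≈ -1.6667)
V² = (-5/3)² = 25/9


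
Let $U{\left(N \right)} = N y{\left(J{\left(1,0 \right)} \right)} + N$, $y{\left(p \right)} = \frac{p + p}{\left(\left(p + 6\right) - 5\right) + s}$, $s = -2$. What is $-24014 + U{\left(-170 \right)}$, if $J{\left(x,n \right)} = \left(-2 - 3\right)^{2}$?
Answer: $- \frac{147229}{6} \approx -24538.0$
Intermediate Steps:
$J{\left(x,n \right)} = 25$ ($J{\left(x,n \right)} = \left(-5\right)^{2} = 25$)
$y{\left(p \right)} = \frac{2 p}{-1 + p}$ ($y{\left(p \right)} = \frac{p + p}{\left(\left(p + 6\right) - 5\right) - 2} = \frac{2 p}{\left(\left(6 + p\right) - 5\right) - 2} = \frac{2 p}{\left(1 + p\right) - 2} = \frac{2 p}{-1 + p}$)
$U{\left(N \right)} = \frac{37 N}{12}$ ($U{\left(N \right)} = N 2 \cdot 25 \frac{1}{-1 + 25} + N = N 2 \cdot 25 \cdot \frac{1}{24} + N = N \frac{25}{12} + N = \frac{25 N}{12} + N = \frac{37 N}{12}$)
$-24014 + U{\left(-170 \right)} = -24014 + \frac{37}{12} \left(-170\right) = -24014 - \frac{3145}{6} = - \frac{147229}{6}$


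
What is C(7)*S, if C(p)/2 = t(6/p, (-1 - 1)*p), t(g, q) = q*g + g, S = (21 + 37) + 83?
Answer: -21996/7 ≈ -3142.3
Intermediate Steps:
S = 141 (S = 58 + 83 = 141)
t(g, q) = g + g*q (t(g, q) = g*q + g = g + g*q)
C(p) = 12*(1 - 2*p)/p (C(p) = 2*((6/p)*(1 + (-1 - 1)*p)) = 2*((6/p)*(1 - 2*p)) = 2*(6*(1 - 2*p)/p) = 12*(1 - 2*p)/p)
C(7)*S = (-24 + 12/7)*141 = -156/7*141 = -21996/7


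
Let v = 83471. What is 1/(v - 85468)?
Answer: -1/1997 ≈ -0.00050075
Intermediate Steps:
1/(v - 85468) = 1/(83471 - 85468) = 1/(-1997) = -1/1997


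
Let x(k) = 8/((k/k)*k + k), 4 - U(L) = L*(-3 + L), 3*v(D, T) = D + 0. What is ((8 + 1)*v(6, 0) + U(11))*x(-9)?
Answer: 88/3 ≈ 29.333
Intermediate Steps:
v(D, T) = D/3 (v(D, T) = (D + 0)/3 = D/3)
U(L) = 4 - L*(-3 + L)
x(k) = 4/k (x(k) = 8/(1*k + k) = 8/(k + k) = 8/((2*k)) = 8*(1/(2*k)) = 4/k)
((8 + 1)*v(6, 0) + U(11))*x(-9) = ((8 + 1)*((1/3)*6) + (4 - 1*11**2 + 3*11))*(4/(-9)) = (9*2 + (4 - 1*121 + 33))*(4*(-1/9)) = (18 + (4 - 121 + 33))*(-4/9) = (18 - 84)*(-4/9) = -66*(-4/9) = 88/3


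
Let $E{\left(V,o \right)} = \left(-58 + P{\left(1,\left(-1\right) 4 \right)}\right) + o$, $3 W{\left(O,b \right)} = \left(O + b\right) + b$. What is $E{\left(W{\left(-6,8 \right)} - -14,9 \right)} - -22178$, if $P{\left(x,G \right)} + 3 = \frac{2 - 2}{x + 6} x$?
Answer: $22126$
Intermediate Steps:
$W{\left(O,b \right)} = \frac{O}{3} + \frac{2 b}{3}$ ($W{\left(O,b \right)} = \frac{\left(O + b\right) + b}{3} = \frac{O + 2 b}{3} = \frac{O}{3} + \frac{2 b}{3}$)
$P{\left(x,G \right)} = -3$ ($P{\left(x,G \right)} = -3 + \frac{2 - 2}{x + 6} x = -3 + \frac{0}{6 + x} x = -3 + 0 x = -3 + 0 = -3$)
$E{\left(V,o \right)} = -61 + o$ ($E{\left(V,o \right)} = \left(-58 - 3\right) + o = -61 + o$)
$E{\left(W{\left(-6,8 \right)} - -14,9 \right)} - -22178 = \left(-61 + 9\right) - -22178 = -52 + 22178 = 22126$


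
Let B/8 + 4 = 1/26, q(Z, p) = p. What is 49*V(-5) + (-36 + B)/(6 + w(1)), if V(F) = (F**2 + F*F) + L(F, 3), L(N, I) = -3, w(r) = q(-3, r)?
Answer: 208693/91 ≈ 2293.3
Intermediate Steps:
w(r) = r
B = -412/13 (B = -32 + 8/26 = -32 + 8*(1/26) = -32 + 4/13 = -412/13 ≈ -31.692)
V(F) = -3 + 2*F**2 (V(F) = (F**2 + F*F) - 3 = (F**2 + F**2) - 3 = 2*F**2 - 3 = -3 + 2*F**2)
49*V(-5) + (-36 + B)/(6 + w(1)) = 49*(-3 + 2*(-5)**2) + (-36 - 412/13)/(6 + 1) = 49*(-3 + 2*25) - 880/13/7 = 49*(-3 + 50) - 880/13*1/7 = 49*47 - 880/91 = 2303 - 880/91 = 208693/91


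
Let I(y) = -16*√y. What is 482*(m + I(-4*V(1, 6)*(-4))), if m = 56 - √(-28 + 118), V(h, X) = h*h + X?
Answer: 26992 - 30848*√7 - 1446*√10 ≈ -59197.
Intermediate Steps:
V(h, X) = X + h² (V(h, X) = h² + X = X + h²)
m = 56 - 3*√10 (m = 56 - √90 = 56 - 3*√10 ≈ 46.513)
482*(m + I(-4*V(1, 6)*(-4))) = 482*((56 - 3*√10) - 16*2*(2*√(6 + 1²))) = 482*((56 - 3*√10) - 16*2*(2*√(6 + 1))) = 482*((56 - 3*√10) - 16*4*√7) = 482*((56 - 3*√10) - 64*√7) = 482*(56 - 64*√7 - 3*√10) = 26992 - 30848*√7 - 1446*√10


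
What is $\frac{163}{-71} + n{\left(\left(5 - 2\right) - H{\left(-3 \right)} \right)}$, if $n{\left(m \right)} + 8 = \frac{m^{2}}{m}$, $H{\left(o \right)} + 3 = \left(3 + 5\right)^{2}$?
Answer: $- \frac{4849}{71} \approx -68.296$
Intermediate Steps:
$H{\left(o \right)} = 61$ ($H{\left(o \right)} = -3 + \left(3 + 5\right)^{2} = -3 + 8^{2} = -3 + 64 = 61$)
$n{\left(m \right)} = -8 + m$ ($n{\left(m \right)} = -8 + \frac{m^{2}}{m} = -8 + m$)
$\frac{163}{-71} + n{\left(\left(5 - 2\right) - H{\left(-3 \right)} \right)} = \frac{163}{-71} + \left(-8 + \left(\left(5 - 2\right) - 61\right)\right) = 163 \left(- \frac{1}{71}\right) + \left(-8 + \left(\left(5 - 2\right) - 61\right)\right) = - \frac{163}{71} + \left(-8 + \left(3 - 61\right)\right) = - \frac{163}{71} - 66 = - \frac{4849}{71}$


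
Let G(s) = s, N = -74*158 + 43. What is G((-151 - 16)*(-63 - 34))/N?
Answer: -16199/11649 ≈ -1.3906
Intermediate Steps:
N = -11649 (N = -11692 + 43 = -11649)
G((-151 - 16)*(-63 - 34))/N = ((-151 - 16)*(-63 - 34))/(-11649) = -167*(-97)*(-1/11649) = 16199*(-1/11649) = -16199/11649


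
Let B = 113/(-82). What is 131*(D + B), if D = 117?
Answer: 1242011/82 ≈ 15146.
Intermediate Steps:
B = -113/82 (B = 113*(-1/82) = -113/82 ≈ -1.3780)
131*(D + B) = 131*(117 - 113/82) = 131*(9481/82) = 1242011/82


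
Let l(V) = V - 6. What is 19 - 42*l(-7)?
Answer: 565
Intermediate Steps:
l(V) = -6 + V
19 - 42*l(-7) = 19 - 42*(-6 - 7) = 19 - 42*(-13) = 19 + 546 = 565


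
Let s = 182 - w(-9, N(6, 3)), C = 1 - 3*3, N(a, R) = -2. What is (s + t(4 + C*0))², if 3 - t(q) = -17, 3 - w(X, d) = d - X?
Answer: 42436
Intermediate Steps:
C = -8 (C = 1 - 9 = -8)
w(X, d) = 3 + X - d (w(X, d) = 3 - (d - X) = 3 + (X - d) = 3 + X - d)
s = 186 (s = 182 - (3 - 9 - 1*(-2)) = 182 - (3 - 9 + 2) = 182 - 1*(-4) = 182 + 4 = 186)
t(q) = 20 (t(q) = 3 - 1*(-17) = 3 + 17 = 20)
(s + t(4 + C*0))² = (186 + 20)² = 206² = 42436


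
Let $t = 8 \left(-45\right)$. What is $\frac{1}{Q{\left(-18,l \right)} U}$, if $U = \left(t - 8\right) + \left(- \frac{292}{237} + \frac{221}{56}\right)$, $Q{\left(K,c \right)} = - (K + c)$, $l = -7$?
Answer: $- \frac{13272}{121201775} \approx -0.0001095$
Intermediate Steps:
$t = -360$
$Q{\left(K,c \right)} = - K - c$
$U = - \frac{4848071}{13272}$ ($U = \left(-360 - 8\right) + \left(- \frac{292}{237} + \frac{221}{56}\right) = -368 + \left(\left(-292\right) \frac{1}{237} + 221 \cdot \frac{1}{56}\right) = -368 + \left(- \frac{292}{237} + \frac{221}{56}\right) = -368 + \frac{36025}{13272} = - \frac{4848071}{13272} \approx -365.29$)
$\frac{1}{Q{\left(-18,l \right)} U} = \frac{1}{\left(\left(-1\right) \left(-18\right) - -7\right) \left(- \frac{4848071}{13272}\right)} = \frac{1}{\left(18 + 7\right) \left(- \frac{4848071}{13272}\right)} = \frac{1}{25 \left(- \frac{4848071}{13272}\right)} = \frac{1}{- \frac{121201775}{13272}} = - \frac{13272}{121201775}$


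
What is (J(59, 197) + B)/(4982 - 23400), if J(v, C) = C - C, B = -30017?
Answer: 30017/18418 ≈ 1.6298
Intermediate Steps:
J(v, C) = 0
(J(59, 197) + B)/(4982 - 23400) = (0 - 30017)/(4982 - 23400) = -30017/(-18418) = -30017*(-1/18418) = 30017/18418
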